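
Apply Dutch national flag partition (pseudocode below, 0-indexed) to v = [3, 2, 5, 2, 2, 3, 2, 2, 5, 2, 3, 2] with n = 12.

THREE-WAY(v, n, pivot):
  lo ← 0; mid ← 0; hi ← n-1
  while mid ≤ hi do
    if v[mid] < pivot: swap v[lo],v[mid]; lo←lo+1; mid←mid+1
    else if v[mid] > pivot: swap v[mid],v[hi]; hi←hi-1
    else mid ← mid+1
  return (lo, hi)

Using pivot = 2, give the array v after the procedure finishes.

pivot = 2; lo=0, mid=0, hi=11
v[mid]=3>2: swap v[0],v[11]; hi=10 → [2, 2, 5, 2, 2, 3, 2, 2, 5, 2, 3, 3]
v[mid]=2=2: mid=1
v[mid]=2=2: mid=2
v[mid]=5>2: swap v[2],v[10]; hi=9 → [2, 2, 3, 2, 2, 3, 2, 2, 5, 2, 5, 3]
v[mid]=3>2: swap v[2],v[9]; hi=8 → [2, 2, 2, 2, 2, 3, 2, 2, 5, 3, 5, 3]
v[mid]=2=2: mid=3
v[mid]=2=2: mid=4
v[mid]=2=2: mid=5
v[mid]=3>2: swap v[5],v[8]; hi=7 → [2, 2, 2, 2, 2, 5, 2, 2, 3, 3, 5, 3]
v[mid]=5>2: swap v[5],v[7]; hi=6 → [2, 2, 2, 2, 2, 2, 2, 5, 3, 3, 5, 3]
v[mid]=2=2: mid=6
v[mid]=2=2: mid=7
end: lo=0, hi=6; v = [2, 2, 2, 2, 2, 2, 2, 5, 3, 3, 5, 3]

[2, 2, 2, 2, 2, 2, 2, 5, 3, 3, 5, 3]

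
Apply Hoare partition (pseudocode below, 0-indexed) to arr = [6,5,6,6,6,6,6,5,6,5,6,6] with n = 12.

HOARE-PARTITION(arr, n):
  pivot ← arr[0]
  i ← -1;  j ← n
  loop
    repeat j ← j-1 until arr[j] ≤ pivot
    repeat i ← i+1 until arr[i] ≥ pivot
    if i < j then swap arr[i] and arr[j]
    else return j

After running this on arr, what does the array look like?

[6,5,6,5,6,5,6,6,6,6,6,6]

pivot = arr[0] = 6; i = -1, j = 12
j→11 (arr[11]=6≤6), i→0 (arr[0]=6≥6); i<j, swap → [6,5,6,6,6,6,6,5,6,5,6,6]
j→10 (arr[10]=6≤6), i→2 (arr[2]=6≥6); i<j, swap → [6,5,6,6,6,6,6,5,6,5,6,6]
j→9 (arr[9]=5≤6), i→3 (arr[3]=6≥6); i<j, swap → [6,5,6,5,6,6,6,5,6,6,6,6]
j→8 (arr[8]=6≤6), i→4 (arr[4]=6≥6); i<j, swap → [6,5,6,5,6,6,6,5,6,6,6,6]
j→7 (arr[7]=5≤6), i→5 (arr[5]=6≥6); i<j, swap → [6,5,6,5,6,5,6,6,6,6,6,6]
j→6, i→6; i≥j, return j=6. arr = [6,5,6,5,6,5,6,6,6,6,6,6]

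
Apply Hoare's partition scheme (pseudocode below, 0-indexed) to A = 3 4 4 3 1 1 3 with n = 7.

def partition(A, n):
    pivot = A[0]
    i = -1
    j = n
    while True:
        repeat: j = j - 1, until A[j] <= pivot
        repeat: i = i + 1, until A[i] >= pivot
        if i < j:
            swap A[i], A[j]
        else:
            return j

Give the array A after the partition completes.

3 1 1 3 4 4 3

pivot=3
j stops at 6 (3), i stops at 0 (3); swap ⇒ 3 4 4 3 1 1 3
j stops at 5 (1), i stops at 1 (4); swap ⇒ 3 1 4 3 1 4 3
j stops at 4 (1), i stops at 2 (4); swap ⇒ 3 1 1 3 4 4 3
j stops at 3, i stops at 3; i≥j ⇒ return 3. A=3 1 1 3 4 4 3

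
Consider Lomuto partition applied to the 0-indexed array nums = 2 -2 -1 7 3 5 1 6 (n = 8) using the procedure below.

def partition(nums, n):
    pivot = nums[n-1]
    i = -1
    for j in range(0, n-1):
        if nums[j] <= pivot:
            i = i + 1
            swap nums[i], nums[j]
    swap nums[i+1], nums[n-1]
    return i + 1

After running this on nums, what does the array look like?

2 -2 -1 3 5 1 6 7

pivot = nums[7] = 6; i = -1
j=0: nums[0]=2 ≤ 6 → i=0, swap nums[0],nums[0] (no change) → 2 -2 -1 7 3 5 1 6
j=1: nums[1]=-2 ≤ 6 → i=1, swap nums[1],nums[1] (no change) → 2 -2 -1 7 3 5 1 6
j=2: nums[2]=-1 ≤ 6 → i=2, swap nums[2],nums[2] (no change) → 2 -2 -1 7 3 5 1 6
j=3: nums[3]=7 > 6 → no swap
j=4: nums[4]=3 ≤ 6 → i=3, swap nums[3],nums[4] → 2 -2 -1 3 7 5 1 6
j=5: nums[5]=5 ≤ 6 → i=4, swap nums[4],nums[5] → 2 -2 -1 3 5 7 1 6
j=6: nums[6]=1 ≤ 6 → i=5, swap nums[5],nums[6] → 2 -2 -1 3 5 1 7 6
final swap nums[6],nums[7] → 2 -2 -1 3 5 1 6 7; return 6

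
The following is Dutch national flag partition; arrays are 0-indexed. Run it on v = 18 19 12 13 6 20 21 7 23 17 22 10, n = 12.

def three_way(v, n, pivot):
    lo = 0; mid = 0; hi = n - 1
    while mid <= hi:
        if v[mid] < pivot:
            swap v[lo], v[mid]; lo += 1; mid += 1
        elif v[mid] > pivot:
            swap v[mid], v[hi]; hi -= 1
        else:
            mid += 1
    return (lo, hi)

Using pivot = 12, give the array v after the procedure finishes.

10 7 6 12 20 21 13 23 17 22 19 18

pivot = 12; lo=0, mid=0, hi=11
v[mid]=18>12: swap v[0],v[11]; hi=10 → 10 19 12 13 6 20 21 7 23 17 22 18
v[mid]=10<12: swap v[0],v[0]; lo=1,mid=1 → 10 19 12 13 6 20 21 7 23 17 22 18
v[mid]=19>12: swap v[1],v[10]; hi=9 → 10 22 12 13 6 20 21 7 23 17 19 18
v[mid]=22>12: swap v[1],v[9]; hi=8 → 10 17 12 13 6 20 21 7 23 22 19 18
v[mid]=17>12: swap v[1],v[8]; hi=7 → 10 23 12 13 6 20 21 7 17 22 19 18
v[mid]=23>12: swap v[1],v[7]; hi=6 → 10 7 12 13 6 20 21 23 17 22 19 18
v[mid]=7<12: swap v[1],v[1]; lo=2,mid=2 → 10 7 12 13 6 20 21 23 17 22 19 18
v[mid]=12=12: mid=3
v[mid]=13>12: swap v[3],v[6]; hi=5 → 10 7 12 21 6 20 13 23 17 22 19 18
v[mid]=21>12: swap v[3],v[5]; hi=4 → 10 7 12 20 6 21 13 23 17 22 19 18
v[mid]=20>12: swap v[3],v[4]; hi=3 → 10 7 12 6 20 21 13 23 17 22 19 18
v[mid]=6<12: swap v[2],v[3]; lo=3,mid=4 → 10 7 6 12 20 21 13 23 17 22 19 18
end: lo=3, hi=3; v = 10 7 6 12 20 21 13 23 17 22 19 18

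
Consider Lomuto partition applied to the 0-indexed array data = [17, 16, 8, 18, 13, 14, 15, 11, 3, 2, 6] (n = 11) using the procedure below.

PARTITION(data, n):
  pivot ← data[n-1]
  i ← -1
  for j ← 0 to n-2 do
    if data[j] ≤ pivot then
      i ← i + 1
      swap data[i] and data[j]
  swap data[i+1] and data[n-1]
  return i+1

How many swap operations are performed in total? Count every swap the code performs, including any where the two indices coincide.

pivot = data[10] = 6; i = -1
j=0: data[0]=17 > 6 → no swap
j=1: data[1]=16 > 6 → no swap
j=2: data[2]=8 > 6 → no swap
j=3: data[3]=18 > 6 → no swap
j=4: data[4]=13 > 6 → no swap
j=5: data[5]=14 > 6 → no swap
j=6: data[6]=15 > 6 → no swap
j=7: data[7]=11 > 6 → no swap
j=8: data[8]=3 ≤ 6 → i=0, swap data[0],data[8] → [3, 16, 8, 18, 13, 14, 15, 11, 17, 2, 6]
j=9: data[9]=2 ≤ 6 → i=1, swap data[1],data[9] → [3, 2, 8, 18, 13, 14, 15, 11, 17, 16, 6]
final swap data[2],data[10] → [3, 2, 6, 18, 13, 14, 15, 11, 17, 16, 8]; return 2

3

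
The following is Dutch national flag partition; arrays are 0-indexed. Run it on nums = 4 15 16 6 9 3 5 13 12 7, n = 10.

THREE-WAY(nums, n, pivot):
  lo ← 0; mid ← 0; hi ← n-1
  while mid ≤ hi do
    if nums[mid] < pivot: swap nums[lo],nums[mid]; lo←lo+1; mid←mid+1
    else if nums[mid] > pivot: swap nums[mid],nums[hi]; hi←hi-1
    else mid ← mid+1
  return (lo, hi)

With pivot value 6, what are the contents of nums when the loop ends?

4 5 3 6 9 16 13 12 7 15

lo=0 mid=0 hi=9
4<6: swap(0,0), lo=1 mid=1 ⇒ 4 15 16 6 9 3 5 13 12 7
15>6: swap(1,9), hi=8 ⇒ 4 7 16 6 9 3 5 13 12 15
7>6: swap(1,8), hi=7 ⇒ 4 12 16 6 9 3 5 13 7 15
12>6: swap(1,7), hi=6 ⇒ 4 13 16 6 9 3 5 12 7 15
13>6: swap(1,6), hi=5 ⇒ 4 5 16 6 9 3 13 12 7 15
5<6: swap(1,1), lo=2 mid=2 ⇒ 4 5 16 6 9 3 13 12 7 15
16>6: swap(2,5), hi=4 ⇒ 4 5 3 6 9 16 13 12 7 15
3<6: swap(2,2), lo=3 mid=3 ⇒ 4 5 3 6 9 16 13 12 7 15
6=6: mid=4
9>6: swap(4,4), hi=3 ⇒ 4 5 3 6 9 16 13 12 7 15
done. lo=3 hi=3; nums=4 5 3 6 9 16 13 12 7 15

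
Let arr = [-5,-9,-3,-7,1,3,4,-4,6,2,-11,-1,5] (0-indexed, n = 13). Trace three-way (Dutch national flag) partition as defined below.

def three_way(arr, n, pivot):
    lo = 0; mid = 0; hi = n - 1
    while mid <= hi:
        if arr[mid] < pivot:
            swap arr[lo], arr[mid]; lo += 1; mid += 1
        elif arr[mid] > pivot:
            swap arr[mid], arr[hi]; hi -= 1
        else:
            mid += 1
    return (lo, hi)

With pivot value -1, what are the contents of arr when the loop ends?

pivot = -1; lo=0, mid=0, hi=12
arr[mid]=-5<-1: swap arr[0],arr[0]; lo=1,mid=1 → [-5,-9,-3,-7,1,3,4,-4,6,2,-11,-1,5]
arr[mid]=-9<-1: swap arr[1],arr[1]; lo=2,mid=2 → [-5,-9,-3,-7,1,3,4,-4,6,2,-11,-1,5]
arr[mid]=-3<-1: swap arr[2],arr[2]; lo=3,mid=3 → [-5,-9,-3,-7,1,3,4,-4,6,2,-11,-1,5]
arr[mid]=-7<-1: swap arr[3],arr[3]; lo=4,mid=4 → [-5,-9,-3,-7,1,3,4,-4,6,2,-11,-1,5]
arr[mid]=1>-1: swap arr[4],arr[12]; hi=11 → [-5,-9,-3,-7,5,3,4,-4,6,2,-11,-1,1]
arr[mid]=5>-1: swap arr[4],arr[11]; hi=10 → [-5,-9,-3,-7,-1,3,4,-4,6,2,-11,5,1]
arr[mid]=-1=-1: mid=5
arr[mid]=3>-1: swap arr[5],arr[10]; hi=9 → [-5,-9,-3,-7,-1,-11,4,-4,6,2,3,5,1]
arr[mid]=-11<-1: swap arr[4],arr[5]; lo=5,mid=6 → [-5,-9,-3,-7,-11,-1,4,-4,6,2,3,5,1]
arr[mid]=4>-1: swap arr[6],arr[9]; hi=8 → [-5,-9,-3,-7,-11,-1,2,-4,6,4,3,5,1]
arr[mid]=2>-1: swap arr[6],arr[8]; hi=7 → [-5,-9,-3,-7,-11,-1,6,-4,2,4,3,5,1]
arr[mid]=6>-1: swap arr[6],arr[7]; hi=6 → [-5,-9,-3,-7,-11,-1,-4,6,2,4,3,5,1]
arr[mid]=-4<-1: swap arr[5],arr[6]; lo=6,mid=7 → [-5,-9,-3,-7,-11,-4,-1,6,2,4,3,5,1]
end: lo=6, hi=6; arr = [-5,-9,-3,-7,-11,-4,-1,6,2,4,3,5,1]

[-5,-9,-3,-7,-11,-4,-1,6,2,4,3,5,1]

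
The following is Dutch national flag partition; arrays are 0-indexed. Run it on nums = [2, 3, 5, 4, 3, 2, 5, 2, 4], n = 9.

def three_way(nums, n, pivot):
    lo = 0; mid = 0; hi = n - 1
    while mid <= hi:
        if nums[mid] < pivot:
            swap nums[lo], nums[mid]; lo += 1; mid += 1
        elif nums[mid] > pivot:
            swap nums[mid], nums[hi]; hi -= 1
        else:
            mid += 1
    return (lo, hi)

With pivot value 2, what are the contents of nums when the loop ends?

lo=0 mid=0 hi=8
2=2: mid=1
3>2: swap(1,8), hi=7 ⇒ [2, 4, 5, 4, 3, 2, 5, 2, 3]
4>2: swap(1,7), hi=6 ⇒ [2, 2, 5, 4, 3, 2, 5, 4, 3]
2=2: mid=2
5>2: swap(2,6), hi=5 ⇒ [2, 2, 5, 4, 3, 2, 5, 4, 3]
5>2: swap(2,5), hi=4 ⇒ [2, 2, 2, 4, 3, 5, 5, 4, 3]
2=2: mid=3
4>2: swap(3,4), hi=3 ⇒ [2, 2, 2, 3, 4, 5, 5, 4, 3]
3>2: swap(3,3), hi=2 ⇒ [2, 2, 2, 3, 4, 5, 5, 4, 3]
done. lo=0 hi=2; nums=[2, 2, 2, 3, 4, 5, 5, 4, 3]

[2, 2, 2, 3, 4, 5, 5, 4, 3]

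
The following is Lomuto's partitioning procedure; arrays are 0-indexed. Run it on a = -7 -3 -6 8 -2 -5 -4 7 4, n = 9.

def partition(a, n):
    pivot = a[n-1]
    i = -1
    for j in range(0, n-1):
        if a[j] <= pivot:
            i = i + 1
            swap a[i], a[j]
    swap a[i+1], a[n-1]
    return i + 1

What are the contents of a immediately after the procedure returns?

pivot=4, i=-1
j=0: -7≤4, i=0, swap(0,0) ⇒ -7 -3 -6 8 -2 -5 -4 7 4
j=1: -3≤4, i=1, swap(1,1) ⇒ -7 -3 -6 8 -2 -5 -4 7 4
j=2: -6≤4, i=2, swap(2,2) ⇒ -7 -3 -6 8 -2 -5 -4 7 4
j=3: 8>4, skip
j=4: -2≤4, i=3, swap(3,4) ⇒ -7 -3 -6 -2 8 -5 -4 7 4
j=5: -5≤4, i=4, swap(4,5) ⇒ -7 -3 -6 -2 -5 8 -4 7 4
j=6: -4≤4, i=5, swap(5,6) ⇒ -7 -3 -6 -2 -5 -4 8 7 4
j=7: 7>4, skip
swap(6,8) ⇒ -7 -3 -6 -2 -5 -4 4 7 8; return 6

-7 -3 -6 -2 -5 -4 4 7 8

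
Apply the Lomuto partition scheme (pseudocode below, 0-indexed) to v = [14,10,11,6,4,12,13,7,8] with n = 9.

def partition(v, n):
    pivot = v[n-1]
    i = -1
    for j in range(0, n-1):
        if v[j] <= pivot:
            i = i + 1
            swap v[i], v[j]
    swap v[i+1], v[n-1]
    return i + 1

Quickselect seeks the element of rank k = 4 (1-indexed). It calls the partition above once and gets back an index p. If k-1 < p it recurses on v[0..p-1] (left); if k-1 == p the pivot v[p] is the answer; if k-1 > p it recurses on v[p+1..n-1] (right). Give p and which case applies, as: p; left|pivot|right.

pivot=8, i=-1
j=0: 14>8, skip
j=1: 10>8, skip
j=2: 11>8, skip
j=3: 6≤8, i=0, swap(0,3) ⇒ [6,10,11,14,4,12,13,7,8]
j=4: 4≤8, i=1, swap(1,4) ⇒ [6,4,11,14,10,12,13,7,8]
j=5: 12>8, skip
j=6: 13>8, skip
j=7: 7≤8, i=2, swap(2,7) ⇒ [6,4,7,14,10,12,13,11,8]
swap(3,8) ⇒ [6,4,7,8,10,12,13,11,14]; return 3
p = 3; k-1 = 3 == 3 ⇒ pivot

3; pivot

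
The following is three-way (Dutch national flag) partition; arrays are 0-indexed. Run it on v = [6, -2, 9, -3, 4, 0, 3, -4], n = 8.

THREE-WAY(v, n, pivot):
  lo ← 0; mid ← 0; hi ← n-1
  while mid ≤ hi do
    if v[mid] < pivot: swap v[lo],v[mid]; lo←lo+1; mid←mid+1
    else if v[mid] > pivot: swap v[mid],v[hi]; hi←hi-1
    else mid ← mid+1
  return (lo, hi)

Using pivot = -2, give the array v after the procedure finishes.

[-4, -3, -2, 4, 0, 3, 9, 6]

lo=0 mid=0 hi=7
6>-2: swap(0,7), hi=6 ⇒ [-4, -2, 9, -3, 4, 0, 3, 6]
-4<-2: swap(0,0), lo=1 mid=1 ⇒ [-4, -2, 9, -3, 4, 0, 3, 6]
-2=-2: mid=2
9>-2: swap(2,6), hi=5 ⇒ [-4, -2, 3, -3, 4, 0, 9, 6]
3>-2: swap(2,5), hi=4 ⇒ [-4, -2, 0, -3, 4, 3, 9, 6]
0>-2: swap(2,4), hi=3 ⇒ [-4, -2, 4, -3, 0, 3, 9, 6]
4>-2: swap(2,3), hi=2 ⇒ [-4, -2, -3, 4, 0, 3, 9, 6]
-3<-2: swap(1,2), lo=2 mid=3 ⇒ [-4, -3, -2, 4, 0, 3, 9, 6]
done. lo=2 hi=2; v=[-4, -3, -2, 4, 0, 3, 9, 6]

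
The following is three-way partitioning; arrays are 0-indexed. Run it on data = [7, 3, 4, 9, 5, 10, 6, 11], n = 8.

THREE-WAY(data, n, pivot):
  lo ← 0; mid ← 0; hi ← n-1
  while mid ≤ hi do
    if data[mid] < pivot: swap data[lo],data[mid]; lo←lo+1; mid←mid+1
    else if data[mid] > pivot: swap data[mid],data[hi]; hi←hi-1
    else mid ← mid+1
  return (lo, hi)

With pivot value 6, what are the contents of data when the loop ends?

pivot = 6; lo=0, mid=0, hi=7
data[mid]=7>6: swap data[0],data[7]; hi=6 → [11, 3, 4, 9, 5, 10, 6, 7]
data[mid]=11>6: swap data[0],data[6]; hi=5 → [6, 3, 4, 9, 5, 10, 11, 7]
data[mid]=6=6: mid=1
data[mid]=3<6: swap data[0],data[1]; lo=1,mid=2 → [3, 6, 4, 9, 5, 10, 11, 7]
data[mid]=4<6: swap data[1],data[2]; lo=2,mid=3 → [3, 4, 6, 9, 5, 10, 11, 7]
data[mid]=9>6: swap data[3],data[5]; hi=4 → [3, 4, 6, 10, 5, 9, 11, 7]
data[mid]=10>6: swap data[3],data[4]; hi=3 → [3, 4, 6, 5, 10, 9, 11, 7]
data[mid]=5<6: swap data[2],data[3]; lo=3,mid=4 → [3, 4, 5, 6, 10, 9, 11, 7]
end: lo=3, hi=3; data = [3, 4, 5, 6, 10, 9, 11, 7]

[3, 4, 5, 6, 10, 9, 11, 7]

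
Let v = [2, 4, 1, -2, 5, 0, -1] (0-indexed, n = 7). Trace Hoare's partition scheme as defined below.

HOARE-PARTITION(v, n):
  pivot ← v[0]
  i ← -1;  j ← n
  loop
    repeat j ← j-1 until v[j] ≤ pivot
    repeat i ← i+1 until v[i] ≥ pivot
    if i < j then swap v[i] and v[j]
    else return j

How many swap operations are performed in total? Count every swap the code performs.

2

pivot=2
j stops at 6 (-1), i stops at 0 (2); swap ⇒ [-1, 4, 1, -2, 5, 0, 2]
j stops at 5 (0), i stops at 1 (4); swap ⇒ [-1, 0, 1, -2, 5, 4, 2]
j stops at 3, i stops at 4; i≥j ⇒ return 3. v=[-1, 0, 1, -2, 5, 4, 2]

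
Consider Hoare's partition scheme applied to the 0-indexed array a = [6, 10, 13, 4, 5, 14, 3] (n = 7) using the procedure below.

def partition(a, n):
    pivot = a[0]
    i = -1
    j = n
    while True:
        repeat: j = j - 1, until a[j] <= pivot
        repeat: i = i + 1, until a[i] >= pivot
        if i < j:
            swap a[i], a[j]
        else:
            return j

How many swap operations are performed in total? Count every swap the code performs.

3

pivot=6
j stops at 6 (3), i stops at 0 (6); swap ⇒ [3, 10, 13, 4, 5, 14, 6]
j stops at 4 (5), i stops at 1 (10); swap ⇒ [3, 5, 13, 4, 10, 14, 6]
j stops at 3 (4), i stops at 2 (13); swap ⇒ [3, 5, 4, 13, 10, 14, 6]
j stops at 2, i stops at 3; i≥j ⇒ return 2. a=[3, 5, 4, 13, 10, 14, 6]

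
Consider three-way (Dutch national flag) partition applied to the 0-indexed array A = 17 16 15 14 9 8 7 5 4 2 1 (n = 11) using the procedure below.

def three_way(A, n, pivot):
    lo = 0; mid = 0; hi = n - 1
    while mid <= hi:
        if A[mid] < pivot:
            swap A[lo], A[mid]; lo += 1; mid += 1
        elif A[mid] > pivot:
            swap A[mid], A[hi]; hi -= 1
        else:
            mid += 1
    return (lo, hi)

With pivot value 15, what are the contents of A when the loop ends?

pivot = 15; lo=0, mid=0, hi=10
A[mid]=17>15: swap A[0],A[10]; hi=9 → 1 16 15 14 9 8 7 5 4 2 17
A[mid]=1<15: swap A[0],A[0]; lo=1,mid=1 → 1 16 15 14 9 8 7 5 4 2 17
A[mid]=16>15: swap A[1],A[9]; hi=8 → 1 2 15 14 9 8 7 5 4 16 17
A[mid]=2<15: swap A[1],A[1]; lo=2,mid=2 → 1 2 15 14 9 8 7 5 4 16 17
A[mid]=15=15: mid=3
A[mid]=14<15: swap A[2],A[3]; lo=3,mid=4 → 1 2 14 15 9 8 7 5 4 16 17
A[mid]=9<15: swap A[3],A[4]; lo=4,mid=5 → 1 2 14 9 15 8 7 5 4 16 17
A[mid]=8<15: swap A[4],A[5]; lo=5,mid=6 → 1 2 14 9 8 15 7 5 4 16 17
A[mid]=7<15: swap A[5],A[6]; lo=6,mid=7 → 1 2 14 9 8 7 15 5 4 16 17
A[mid]=5<15: swap A[6],A[7]; lo=7,mid=8 → 1 2 14 9 8 7 5 15 4 16 17
A[mid]=4<15: swap A[7],A[8]; lo=8,mid=9 → 1 2 14 9 8 7 5 4 15 16 17
end: lo=8, hi=8; A = 1 2 14 9 8 7 5 4 15 16 17

1 2 14 9 8 7 5 4 15 16 17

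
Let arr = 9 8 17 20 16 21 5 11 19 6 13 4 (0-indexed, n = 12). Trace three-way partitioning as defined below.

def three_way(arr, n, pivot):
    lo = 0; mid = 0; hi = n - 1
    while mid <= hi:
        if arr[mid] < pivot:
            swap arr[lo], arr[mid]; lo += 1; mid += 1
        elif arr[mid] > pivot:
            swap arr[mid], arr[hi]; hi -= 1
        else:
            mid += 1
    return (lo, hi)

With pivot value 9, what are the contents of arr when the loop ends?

8 4 6 5 9 21 11 19 16 13 20 17

pivot = 9; lo=0, mid=0, hi=11
arr[mid]=9=9: mid=1
arr[mid]=8<9: swap arr[0],arr[1]; lo=1,mid=2 → 8 9 17 20 16 21 5 11 19 6 13 4
arr[mid]=17>9: swap arr[2],arr[11]; hi=10 → 8 9 4 20 16 21 5 11 19 6 13 17
arr[mid]=4<9: swap arr[1],arr[2]; lo=2,mid=3 → 8 4 9 20 16 21 5 11 19 6 13 17
arr[mid]=20>9: swap arr[3],arr[10]; hi=9 → 8 4 9 13 16 21 5 11 19 6 20 17
arr[mid]=13>9: swap arr[3],arr[9]; hi=8 → 8 4 9 6 16 21 5 11 19 13 20 17
arr[mid]=6<9: swap arr[2],arr[3]; lo=3,mid=4 → 8 4 6 9 16 21 5 11 19 13 20 17
arr[mid]=16>9: swap arr[4],arr[8]; hi=7 → 8 4 6 9 19 21 5 11 16 13 20 17
arr[mid]=19>9: swap arr[4],arr[7]; hi=6 → 8 4 6 9 11 21 5 19 16 13 20 17
arr[mid]=11>9: swap arr[4],arr[6]; hi=5 → 8 4 6 9 5 21 11 19 16 13 20 17
arr[mid]=5<9: swap arr[3],arr[4]; lo=4,mid=5 → 8 4 6 5 9 21 11 19 16 13 20 17
arr[mid]=21>9: swap arr[5],arr[5]; hi=4 → 8 4 6 5 9 21 11 19 16 13 20 17
end: lo=4, hi=4; arr = 8 4 6 5 9 21 11 19 16 13 20 17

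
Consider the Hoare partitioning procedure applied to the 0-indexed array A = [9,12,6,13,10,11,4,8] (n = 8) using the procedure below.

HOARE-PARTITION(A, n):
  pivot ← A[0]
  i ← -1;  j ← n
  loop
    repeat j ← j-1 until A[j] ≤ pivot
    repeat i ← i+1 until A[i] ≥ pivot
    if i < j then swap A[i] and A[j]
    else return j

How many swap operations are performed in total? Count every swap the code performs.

pivot = A[0] = 9; i = -1, j = 8
j→7 (A[7]=8≤9), i→0 (A[0]=9≥9); i<j, swap → [8,12,6,13,10,11,4,9]
j→6 (A[6]=4≤9), i→1 (A[1]=12≥9); i<j, swap → [8,4,6,13,10,11,12,9]
j→2, i→3; i≥j, return j=2. A = [8,4,6,13,10,11,12,9]

2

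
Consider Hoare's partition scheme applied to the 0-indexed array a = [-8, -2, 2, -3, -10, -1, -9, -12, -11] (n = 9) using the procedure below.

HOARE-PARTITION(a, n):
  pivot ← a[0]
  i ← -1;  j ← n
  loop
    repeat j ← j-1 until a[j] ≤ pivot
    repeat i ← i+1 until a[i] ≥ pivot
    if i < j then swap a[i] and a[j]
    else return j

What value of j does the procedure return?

pivot = a[0] = -8; i = -1, j = 9
j→8 (a[8]=-11≤-8), i→0 (a[0]=-8≥-8); i<j, swap → [-11, -2, 2, -3, -10, -1, -9, -12, -8]
j→7 (a[7]=-12≤-8), i→1 (a[1]=-2≥-8); i<j, swap → [-11, -12, 2, -3, -10, -1, -9, -2, -8]
j→6 (a[6]=-9≤-8), i→2 (a[2]=2≥-8); i<j, swap → [-11, -12, -9, -3, -10, -1, 2, -2, -8]
j→4 (a[4]=-10≤-8), i→3 (a[3]=-3≥-8); i<j, swap → [-11, -12, -9, -10, -3, -1, 2, -2, -8]
j→3, i→4; i≥j, return j=3. a = [-11, -12, -9, -10, -3, -1, 2, -2, -8]

3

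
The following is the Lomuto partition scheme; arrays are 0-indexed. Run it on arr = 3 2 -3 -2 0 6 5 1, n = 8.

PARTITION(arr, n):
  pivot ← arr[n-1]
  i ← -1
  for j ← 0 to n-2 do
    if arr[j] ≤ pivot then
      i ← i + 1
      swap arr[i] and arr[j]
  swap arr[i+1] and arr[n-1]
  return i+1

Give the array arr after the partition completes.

-3 -2 0 1 3 6 5 2

pivot = arr[7] = 1; i = -1
j=0: arr[0]=3 > 1 → no swap
j=1: arr[1]=2 > 1 → no swap
j=2: arr[2]=-3 ≤ 1 → i=0, swap arr[0],arr[2] → -3 2 3 -2 0 6 5 1
j=3: arr[3]=-2 ≤ 1 → i=1, swap arr[1],arr[3] → -3 -2 3 2 0 6 5 1
j=4: arr[4]=0 ≤ 1 → i=2, swap arr[2],arr[4] → -3 -2 0 2 3 6 5 1
j=5: arr[5]=6 > 1 → no swap
j=6: arr[6]=5 > 1 → no swap
final swap arr[3],arr[7] → -3 -2 0 1 3 6 5 2; return 3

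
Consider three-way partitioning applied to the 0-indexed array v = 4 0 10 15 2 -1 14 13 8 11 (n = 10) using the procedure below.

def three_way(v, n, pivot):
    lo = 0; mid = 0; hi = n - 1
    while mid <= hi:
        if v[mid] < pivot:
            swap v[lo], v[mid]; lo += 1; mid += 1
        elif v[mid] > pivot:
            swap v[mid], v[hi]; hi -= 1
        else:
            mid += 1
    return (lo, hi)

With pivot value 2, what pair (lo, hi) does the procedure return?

lo=0 mid=0 hi=9
4>2: swap(0,9), hi=8 ⇒ 11 0 10 15 2 -1 14 13 8 4
11>2: swap(0,8), hi=7 ⇒ 8 0 10 15 2 -1 14 13 11 4
8>2: swap(0,7), hi=6 ⇒ 13 0 10 15 2 -1 14 8 11 4
13>2: swap(0,6), hi=5 ⇒ 14 0 10 15 2 -1 13 8 11 4
14>2: swap(0,5), hi=4 ⇒ -1 0 10 15 2 14 13 8 11 4
-1<2: swap(0,0), lo=1 mid=1 ⇒ -1 0 10 15 2 14 13 8 11 4
0<2: swap(1,1), lo=2 mid=2 ⇒ -1 0 10 15 2 14 13 8 11 4
10>2: swap(2,4), hi=3 ⇒ -1 0 2 15 10 14 13 8 11 4
2=2: mid=3
15>2: swap(3,3), hi=2 ⇒ -1 0 2 15 10 14 13 8 11 4
done. lo=2 hi=2; v=-1 0 2 15 10 14 13 8 11 4

(2, 2)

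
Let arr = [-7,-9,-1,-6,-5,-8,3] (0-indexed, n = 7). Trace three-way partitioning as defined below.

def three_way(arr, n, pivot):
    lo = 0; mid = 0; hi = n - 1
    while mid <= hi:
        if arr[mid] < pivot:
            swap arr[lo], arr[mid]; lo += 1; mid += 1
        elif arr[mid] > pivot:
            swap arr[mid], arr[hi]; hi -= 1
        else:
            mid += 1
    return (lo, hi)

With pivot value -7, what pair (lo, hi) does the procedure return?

pivot = -7; lo=0, mid=0, hi=6
arr[mid]=-7=-7: mid=1
arr[mid]=-9<-7: swap arr[0],arr[1]; lo=1,mid=2 → [-9,-7,-1,-6,-5,-8,3]
arr[mid]=-1>-7: swap arr[2],arr[6]; hi=5 → [-9,-7,3,-6,-5,-8,-1]
arr[mid]=3>-7: swap arr[2],arr[5]; hi=4 → [-9,-7,-8,-6,-5,3,-1]
arr[mid]=-8<-7: swap arr[1],arr[2]; lo=2,mid=3 → [-9,-8,-7,-6,-5,3,-1]
arr[mid]=-6>-7: swap arr[3],arr[4]; hi=3 → [-9,-8,-7,-5,-6,3,-1]
arr[mid]=-5>-7: swap arr[3],arr[3]; hi=2 → [-9,-8,-7,-5,-6,3,-1]
end: lo=2, hi=2; arr = [-9,-8,-7,-5,-6,3,-1]

(2, 2)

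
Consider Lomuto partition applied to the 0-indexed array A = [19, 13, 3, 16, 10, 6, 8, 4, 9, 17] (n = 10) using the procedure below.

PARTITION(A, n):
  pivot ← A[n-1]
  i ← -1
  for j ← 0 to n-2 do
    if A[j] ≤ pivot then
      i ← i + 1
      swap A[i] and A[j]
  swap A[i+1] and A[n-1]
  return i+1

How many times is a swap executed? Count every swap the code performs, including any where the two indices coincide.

pivot=17, i=-1
j=0: 19>17, skip
j=1: 13≤17, i=0, swap(0,1) ⇒ [13, 19, 3, 16, 10, 6, 8, 4, 9, 17]
j=2: 3≤17, i=1, swap(1,2) ⇒ [13, 3, 19, 16, 10, 6, 8, 4, 9, 17]
j=3: 16≤17, i=2, swap(2,3) ⇒ [13, 3, 16, 19, 10, 6, 8, 4, 9, 17]
j=4: 10≤17, i=3, swap(3,4) ⇒ [13, 3, 16, 10, 19, 6, 8, 4, 9, 17]
j=5: 6≤17, i=4, swap(4,5) ⇒ [13, 3, 16, 10, 6, 19, 8, 4, 9, 17]
j=6: 8≤17, i=5, swap(5,6) ⇒ [13, 3, 16, 10, 6, 8, 19, 4, 9, 17]
j=7: 4≤17, i=6, swap(6,7) ⇒ [13, 3, 16, 10, 6, 8, 4, 19, 9, 17]
j=8: 9≤17, i=7, swap(7,8) ⇒ [13, 3, 16, 10, 6, 8, 4, 9, 19, 17]
swap(8,9) ⇒ [13, 3, 16, 10, 6, 8, 4, 9, 17, 19]; return 8

9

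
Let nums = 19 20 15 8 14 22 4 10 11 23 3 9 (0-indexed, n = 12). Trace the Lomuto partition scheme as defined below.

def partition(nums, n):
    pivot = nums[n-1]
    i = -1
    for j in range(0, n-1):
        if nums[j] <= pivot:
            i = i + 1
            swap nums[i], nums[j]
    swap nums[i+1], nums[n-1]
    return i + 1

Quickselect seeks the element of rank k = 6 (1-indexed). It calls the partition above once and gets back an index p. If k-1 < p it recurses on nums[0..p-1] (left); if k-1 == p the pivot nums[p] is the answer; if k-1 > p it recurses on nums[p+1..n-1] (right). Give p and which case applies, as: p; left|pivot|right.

3; right

pivot=9, i=-1
j=0: 19>9, skip
j=1: 20>9, skip
j=2: 15>9, skip
j=3: 8≤9, i=0, swap(0,3) ⇒ 8 20 15 19 14 22 4 10 11 23 3 9
j=4: 14>9, skip
j=5: 22>9, skip
j=6: 4≤9, i=1, swap(1,6) ⇒ 8 4 15 19 14 22 20 10 11 23 3 9
j=7: 10>9, skip
j=8: 11>9, skip
j=9: 23>9, skip
j=10: 3≤9, i=2, swap(2,10) ⇒ 8 4 3 19 14 22 20 10 11 23 15 9
swap(3,11) ⇒ 8 4 3 9 14 22 20 10 11 23 15 19; return 3
p = 3; k-1 = 5 > 3 ⇒ right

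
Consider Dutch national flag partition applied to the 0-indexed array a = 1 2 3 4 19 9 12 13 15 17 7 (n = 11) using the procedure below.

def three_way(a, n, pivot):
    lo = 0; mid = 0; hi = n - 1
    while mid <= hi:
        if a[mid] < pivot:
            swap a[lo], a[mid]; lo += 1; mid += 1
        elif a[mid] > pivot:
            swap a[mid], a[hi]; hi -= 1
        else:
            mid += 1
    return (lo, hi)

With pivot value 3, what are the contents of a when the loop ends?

lo=0 mid=0 hi=10
1<3: swap(0,0), lo=1 mid=1 ⇒ 1 2 3 4 19 9 12 13 15 17 7
2<3: swap(1,1), lo=2 mid=2 ⇒ 1 2 3 4 19 9 12 13 15 17 7
3=3: mid=3
4>3: swap(3,10), hi=9 ⇒ 1 2 3 7 19 9 12 13 15 17 4
7>3: swap(3,9), hi=8 ⇒ 1 2 3 17 19 9 12 13 15 7 4
17>3: swap(3,8), hi=7 ⇒ 1 2 3 15 19 9 12 13 17 7 4
15>3: swap(3,7), hi=6 ⇒ 1 2 3 13 19 9 12 15 17 7 4
13>3: swap(3,6), hi=5 ⇒ 1 2 3 12 19 9 13 15 17 7 4
12>3: swap(3,5), hi=4 ⇒ 1 2 3 9 19 12 13 15 17 7 4
9>3: swap(3,4), hi=3 ⇒ 1 2 3 19 9 12 13 15 17 7 4
19>3: swap(3,3), hi=2 ⇒ 1 2 3 19 9 12 13 15 17 7 4
done. lo=2 hi=2; a=1 2 3 19 9 12 13 15 17 7 4

1 2 3 19 9 12 13 15 17 7 4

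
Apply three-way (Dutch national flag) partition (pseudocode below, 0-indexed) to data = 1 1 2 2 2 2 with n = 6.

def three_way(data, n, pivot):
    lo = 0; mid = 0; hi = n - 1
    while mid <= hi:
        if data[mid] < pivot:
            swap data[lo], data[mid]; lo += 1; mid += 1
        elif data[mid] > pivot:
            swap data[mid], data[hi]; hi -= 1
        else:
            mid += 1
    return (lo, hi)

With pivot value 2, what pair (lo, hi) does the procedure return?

pivot = 2; lo=0, mid=0, hi=5
data[mid]=1<2: swap data[0],data[0]; lo=1,mid=1 → 1 1 2 2 2 2
data[mid]=1<2: swap data[1],data[1]; lo=2,mid=2 → 1 1 2 2 2 2
data[mid]=2=2: mid=3
data[mid]=2=2: mid=4
data[mid]=2=2: mid=5
data[mid]=2=2: mid=6
end: lo=2, hi=5; data = 1 1 2 2 2 2

(2, 5)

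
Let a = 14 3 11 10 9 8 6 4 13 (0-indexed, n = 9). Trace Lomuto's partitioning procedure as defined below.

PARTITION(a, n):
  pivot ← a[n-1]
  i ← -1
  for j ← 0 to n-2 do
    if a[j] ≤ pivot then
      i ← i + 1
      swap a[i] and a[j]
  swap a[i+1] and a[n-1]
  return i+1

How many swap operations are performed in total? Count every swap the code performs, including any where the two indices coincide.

pivot = a[8] = 13; i = -1
j=0: a[0]=14 > 13 → no swap
j=1: a[1]=3 ≤ 13 → i=0, swap a[0],a[1] → 3 14 11 10 9 8 6 4 13
j=2: a[2]=11 ≤ 13 → i=1, swap a[1],a[2] → 3 11 14 10 9 8 6 4 13
j=3: a[3]=10 ≤ 13 → i=2, swap a[2],a[3] → 3 11 10 14 9 8 6 4 13
j=4: a[4]=9 ≤ 13 → i=3, swap a[3],a[4] → 3 11 10 9 14 8 6 4 13
j=5: a[5]=8 ≤ 13 → i=4, swap a[4],a[5] → 3 11 10 9 8 14 6 4 13
j=6: a[6]=6 ≤ 13 → i=5, swap a[5],a[6] → 3 11 10 9 8 6 14 4 13
j=7: a[7]=4 ≤ 13 → i=6, swap a[6],a[7] → 3 11 10 9 8 6 4 14 13
final swap a[7],a[8] → 3 11 10 9 8 6 4 13 14; return 7

8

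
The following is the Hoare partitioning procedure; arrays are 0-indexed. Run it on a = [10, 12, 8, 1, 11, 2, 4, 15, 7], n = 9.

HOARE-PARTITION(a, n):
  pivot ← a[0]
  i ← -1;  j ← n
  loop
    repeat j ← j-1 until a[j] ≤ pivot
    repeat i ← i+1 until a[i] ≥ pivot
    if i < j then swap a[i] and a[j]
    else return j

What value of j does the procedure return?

pivot = a[0] = 10; i = -1, j = 9
j→8 (a[8]=7≤10), i→0 (a[0]=10≥10); i<j, swap → [7, 12, 8, 1, 11, 2, 4, 15, 10]
j→6 (a[6]=4≤10), i→1 (a[1]=12≥10); i<j, swap → [7, 4, 8, 1, 11, 2, 12, 15, 10]
j→5 (a[5]=2≤10), i→4 (a[4]=11≥10); i<j, swap → [7, 4, 8, 1, 2, 11, 12, 15, 10]
j→4, i→5; i≥j, return j=4. a = [7, 4, 8, 1, 2, 11, 12, 15, 10]

4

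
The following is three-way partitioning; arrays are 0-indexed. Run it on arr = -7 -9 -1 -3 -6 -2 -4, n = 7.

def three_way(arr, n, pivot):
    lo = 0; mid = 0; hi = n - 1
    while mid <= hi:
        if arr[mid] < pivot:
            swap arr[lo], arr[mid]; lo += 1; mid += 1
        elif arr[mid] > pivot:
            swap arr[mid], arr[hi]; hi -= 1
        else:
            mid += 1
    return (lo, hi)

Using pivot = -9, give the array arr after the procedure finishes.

-9 -1 -3 -6 -2 -4 -7

lo=0 mid=0 hi=6
-7>-9: swap(0,6), hi=5 ⇒ -4 -9 -1 -3 -6 -2 -7
-4>-9: swap(0,5), hi=4 ⇒ -2 -9 -1 -3 -6 -4 -7
-2>-9: swap(0,4), hi=3 ⇒ -6 -9 -1 -3 -2 -4 -7
-6>-9: swap(0,3), hi=2 ⇒ -3 -9 -1 -6 -2 -4 -7
-3>-9: swap(0,2), hi=1 ⇒ -1 -9 -3 -6 -2 -4 -7
-1>-9: swap(0,1), hi=0 ⇒ -9 -1 -3 -6 -2 -4 -7
-9=-9: mid=1
done. lo=0 hi=0; arr=-9 -1 -3 -6 -2 -4 -7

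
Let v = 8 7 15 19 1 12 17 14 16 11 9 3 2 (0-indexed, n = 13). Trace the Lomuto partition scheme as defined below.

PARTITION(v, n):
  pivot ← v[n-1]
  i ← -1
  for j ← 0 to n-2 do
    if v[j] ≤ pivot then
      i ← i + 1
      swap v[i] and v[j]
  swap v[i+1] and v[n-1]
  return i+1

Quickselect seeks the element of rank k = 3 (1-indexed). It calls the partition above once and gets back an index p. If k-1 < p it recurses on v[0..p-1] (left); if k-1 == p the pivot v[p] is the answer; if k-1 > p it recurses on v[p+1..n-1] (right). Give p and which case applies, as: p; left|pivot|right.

1; right

pivot=2, i=-1
j=0: 8>2, skip
j=1: 7>2, skip
j=2: 15>2, skip
j=3: 19>2, skip
j=4: 1≤2, i=0, swap(0,4) ⇒ 1 7 15 19 8 12 17 14 16 11 9 3 2
j=5: 12>2, skip
j=6: 17>2, skip
j=7: 14>2, skip
j=8: 16>2, skip
j=9: 11>2, skip
j=10: 9>2, skip
j=11: 3>2, skip
swap(1,12) ⇒ 1 2 15 19 8 12 17 14 16 11 9 3 7; return 1
p = 1; k-1 = 2 > 1 ⇒ right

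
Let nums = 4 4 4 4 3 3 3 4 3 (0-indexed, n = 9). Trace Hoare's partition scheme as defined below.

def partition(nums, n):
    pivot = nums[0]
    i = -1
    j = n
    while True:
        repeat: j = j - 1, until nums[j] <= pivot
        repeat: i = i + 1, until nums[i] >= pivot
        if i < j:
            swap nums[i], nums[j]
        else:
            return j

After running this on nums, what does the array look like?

pivot = nums[0] = 4; i = -1, j = 9
j→8 (nums[8]=3≤4), i→0 (nums[0]=4≥4); i<j, swap → 3 4 4 4 3 3 3 4 4
j→7 (nums[7]=4≤4), i→1 (nums[1]=4≥4); i<j, swap → 3 4 4 4 3 3 3 4 4
j→6 (nums[6]=3≤4), i→2 (nums[2]=4≥4); i<j, swap → 3 4 3 4 3 3 4 4 4
j→5 (nums[5]=3≤4), i→3 (nums[3]=4≥4); i<j, swap → 3 4 3 3 3 4 4 4 4
j→4, i→5; i≥j, return j=4. nums = 3 4 3 3 3 4 4 4 4

3 4 3 3 3 4 4 4 4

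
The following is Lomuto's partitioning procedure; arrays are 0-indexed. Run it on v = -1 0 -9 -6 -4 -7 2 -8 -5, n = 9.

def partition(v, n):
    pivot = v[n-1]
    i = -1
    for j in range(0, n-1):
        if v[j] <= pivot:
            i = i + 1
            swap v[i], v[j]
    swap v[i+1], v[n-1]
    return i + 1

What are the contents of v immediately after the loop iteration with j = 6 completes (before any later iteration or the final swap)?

pivot = v[8] = -5; i = -1
j=0: v[0]=-1 > -5 → no swap
j=1: v[1]=0 > -5 → no swap
j=2: v[2]=-9 ≤ -5 → i=0, swap v[0],v[2] → -9 0 -1 -6 -4 -7 2 -8 -5
j=3: v[3]=-6 ≤ -5 → i=1, swap v[1],v[3] → -9 -6 -1 0 -4 -7 2 -8 -5
j=4: v[4]=-4 > -5 → no swap
j=5: v[5]=-7 ≤ -5 → i=2, swap v[2],v[5] → -9 -6 -7 0 -4 -1 2 -8 -5
j=6: v[6]=2 > -5 → no swap
(after j=6) v = -9 -6 -7 0 -4 -1 2 -8 -5

-9 -6 -7 0 -4 -1 2 -8 -5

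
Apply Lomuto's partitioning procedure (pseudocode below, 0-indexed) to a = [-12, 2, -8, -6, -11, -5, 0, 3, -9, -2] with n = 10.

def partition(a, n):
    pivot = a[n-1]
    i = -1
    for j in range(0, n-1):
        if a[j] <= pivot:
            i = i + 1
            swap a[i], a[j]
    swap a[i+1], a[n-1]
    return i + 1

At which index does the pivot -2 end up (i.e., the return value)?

6

pivot = a[9] = -2; i = -1
j=0: a[0]=-12 ≤ -2 → i=0, swap a[0],a[0] (no change) → [-12, 2, -8, -6, -11, -5, 0, 3, -9, -2]
j=1: a[1]=2 > -2 → no swap
j=2: a[2]=-8 ≤ -2 → i=1, swap a[1],a[2] → [-12, -8, 2, -6, -11, -5, 0, 3, -9, -2]
j=3: a[3]=-6 ≤ -2 → i=2, swap a[2],a[3] → [-12, -8, -6, 2, -11, -5, 0, 3, -9, -2]
j=4: a[4]=-11 ≤ -2 → i=3, swap a[3],a[4] → [-12, -8, -6, -11, 2, -5, 0, 3, -9, -2]
j=5: a[5]=-5 ≤ -2 → i=4, swap a[4],a[5] → [-12, -8, -6, -11, -5, 2, 0, 3, -9, -2]
j=6: a[6]=0 > -2 → no swap
j=7: a[7]=3 > -2 → no swap
j=8: a[8]=-9 ≤ -2 → i=5, swap a[5],a[8] → [-12, -8, -6, -11, -5, -9, 0, 3, 2, -2]
final swap a[6],a[9] → [-12, -8, -6, -11, -5, -9, -2, 3, 2, 0]; return 6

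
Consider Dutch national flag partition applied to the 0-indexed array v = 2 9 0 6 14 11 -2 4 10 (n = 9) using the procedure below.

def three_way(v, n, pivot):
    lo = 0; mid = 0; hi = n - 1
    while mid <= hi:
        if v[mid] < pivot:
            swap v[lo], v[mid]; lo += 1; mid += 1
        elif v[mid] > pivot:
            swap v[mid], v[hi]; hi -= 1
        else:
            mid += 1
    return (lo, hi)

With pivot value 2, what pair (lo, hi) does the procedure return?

(2, 2)

pivot = 2; lo=0, mid=0, hi=8
v[mid]=2=2: mid=1
v[mid]=9>2: swap v[1],v[8]; hi=7 → 2 10 0 6 14 11 -2 4 9
v[mid]=10>2: swap v[1],v[7]; hi=6 → 2 4 0 6 14 11 -2 10 9
v[mid]=4>2: swap v[1],v[6]; hi=5 → 2 -2 0 6 14 11 4 10 9
v[mid]=-2<2: swap v[0],v[1]; lo=1,mid=2 → -2 2 0 6 14 11 4 10 9
v[mid]=0<2: swap v[1],v[2]; lo=2,mid=3 → -2 0 2 6 14 11 4 10 9
v[mid]=6>2: swap v[3],v[5]; hi=4 → -2 0 2 11 14 6 4 10 9
v[mid]=11>2: swap v[3],v[4]; hi=3 → -2 0 2 14 11 6 4 10 9
v[mid]=14>2: swap v[3],v[3]; hi=2 → -2 0 2 14 11 6 4 10 9
end: lo=2, hi=2; v = -2 0 2 14 11 6 4 10 9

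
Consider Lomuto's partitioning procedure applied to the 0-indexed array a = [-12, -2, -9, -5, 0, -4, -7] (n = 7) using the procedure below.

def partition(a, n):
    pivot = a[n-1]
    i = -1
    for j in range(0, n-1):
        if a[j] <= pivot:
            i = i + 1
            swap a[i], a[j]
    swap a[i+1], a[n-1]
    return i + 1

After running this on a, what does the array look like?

pivot = a[6] = -7; i = -1
j=0: a[0]=-12 ≤ -7 → i=0, swap a[0],a[0] (no change) → [-12, -2, -9, -5, 0, -4, -7]
j=1: a[1]=-2 > -7 → no swap
j=2: a[2]=-9 ≤ -7 → i=1, swap a[1],a[2] → [-12, -9, -2, -5, 0, -4, -7]
j=3: a[3]=-5 > -7 → no swap
j=4: a[4]=0 > -7 → no swap
j=5: a[5]=-4 > -7 → no swap
final swap a[2],a[6] → [-12, -9, -7, -5, 0, -4, -2]; return 2

[-12, -9, -7, -5, 0, -4, -2]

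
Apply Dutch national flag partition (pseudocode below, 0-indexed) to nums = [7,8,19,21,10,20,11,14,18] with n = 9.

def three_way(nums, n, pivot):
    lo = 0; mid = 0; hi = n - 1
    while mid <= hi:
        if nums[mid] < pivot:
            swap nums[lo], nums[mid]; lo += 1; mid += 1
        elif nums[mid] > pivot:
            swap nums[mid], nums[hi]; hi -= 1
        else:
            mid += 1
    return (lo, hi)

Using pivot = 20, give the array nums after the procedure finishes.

[7,8,19,18,10,11,14,20,21]

lo=0 mid=0 hi=8
7<20: swap(0,0), lo=1 mid=1 ⇒ [7,8,19,21,10,20,11,14,18]
8<20: swap(1,1), lo=2 mid=2 ⇒ [7,8,19,21,10,20,11,14,18]
19<20: swap(2,2), lo=3 mid=3 ⇒ [7,8,19,21,10,20,11,14,18]
21>20: swap(3,8), hi=7 ⇒ [7,8,19,18,10,20,11,14,21]
18<20: swap(3,3), lo=4 mid=4 ⇒ [7,8,19,18,10,20,11,14,21]
10<20: swap(4,4), lo=5 mid=5 ⇒ [7,8,19,18,10,20,11,14,21]
20=20: mid=6
11<20: swap(5,6), lo=6 mid=7 ⇒ [7,8,19,18,10,11,20,14,21]
14<20: swap(6,7), lo=7 mid=8 ⇒ [7,8,19,18,10,11,14,20,21]
done. lo=7 hi=7; nums=[7,8,19,18,10,11,14,20,21]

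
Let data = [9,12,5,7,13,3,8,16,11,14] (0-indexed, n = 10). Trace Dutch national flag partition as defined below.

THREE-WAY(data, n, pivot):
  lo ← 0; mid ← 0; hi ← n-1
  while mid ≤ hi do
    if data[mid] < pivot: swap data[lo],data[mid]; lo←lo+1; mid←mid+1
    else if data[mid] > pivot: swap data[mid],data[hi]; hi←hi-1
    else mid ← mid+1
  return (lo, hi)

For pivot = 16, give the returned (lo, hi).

(9, 9)

lo=0 mid=0 hi=9
9<16: swap(0,0), lo=1 mid=1 ⇒ [9,12,5,7,13,3,8,16,11,14]
12<16: swap(1,1), lo=2 mid=2 ⇒ [9,12,5,7,13,3,8,16,11,14]
5<16: swap(2,2), lo=3 mid=3 ⇒ [9,12,5,7,13,3,8,16,11,14]
7<16: swap(3,3), lo=4 mid=4 ⇒ [9,12,5,7,13,3,8,16,11,14]
13<16: swap(4,4), lo=5 mid=5 ⇒ [9,12,5,7,13,3,8,16,11,14]
3<16: swap(5,5), lo=6 mid=6 ⇒ [9,12,5,7,13,3,8,16,11,14]
8<16: swap(6,6), lo=7 mid=7 ⇒ [9,12,5,7,13,3,8,16,11,14]
16=16: mid=8
11<16: swap(7,8), lo=8 mid=9 ⇒ [9,12,5,7,13,3,8,11,16,14]
14<16: swap(8,9), lo=9 mid=10 ⇒ [9,12,5,7,13,3,8,11,14,16]
done. lo=9 hi=9; data=[9,12,5,7,13,3,8,11,14,16]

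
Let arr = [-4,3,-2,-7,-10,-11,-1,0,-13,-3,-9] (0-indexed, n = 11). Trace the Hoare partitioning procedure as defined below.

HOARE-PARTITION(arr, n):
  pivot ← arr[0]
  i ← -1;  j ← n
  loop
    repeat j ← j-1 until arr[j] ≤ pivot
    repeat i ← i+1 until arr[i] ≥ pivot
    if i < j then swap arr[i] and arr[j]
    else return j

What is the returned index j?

pivot=-4
j stops at 10 (-9), i stops at 0 (-4); swap ⇒ [-9,3,-2,-7,-10,-11,-1,0,-13,-3,-4]
j stops at 8 (-13), i stops at 1 (3); swap ⇒ [-9,-13,-2,-7,-10,-11,-1,0,3,-3,-4]
j stops at 5 (-11), i stops at 2 (-2); swap ⇒ [-9,-13,-11,-7,-10,-2,-1,0,3,-3,-4]
j stops at 4, i stops at 5; i≥j ⇒ return 4. arr=[-9,-13,-11,-7,-10,-2,-1,0,3,-3,-4]

4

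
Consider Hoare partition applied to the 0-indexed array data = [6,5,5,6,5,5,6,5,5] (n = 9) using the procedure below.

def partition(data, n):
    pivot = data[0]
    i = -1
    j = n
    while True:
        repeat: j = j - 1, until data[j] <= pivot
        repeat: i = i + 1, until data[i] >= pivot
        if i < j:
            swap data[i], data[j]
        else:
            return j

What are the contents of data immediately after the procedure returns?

[5,5,5,5,5,5,6,6,6]

pivot = data[0] = 6; i = -1, j = 9
j→8 (data[8]=5≤6), i→0 (data[0]=6≥6); i<j, swap → [5,5,5,6,5,5,6,5,6]
j→7 (data[7]=5≤6), i→3 (data[3]=6≥6); i<j, swap → [5,5,5,5,5,5,6,6,6]
j→6, i→6; i≥j, return j=6. data = [5,5,5,5,5,5,6,6,6]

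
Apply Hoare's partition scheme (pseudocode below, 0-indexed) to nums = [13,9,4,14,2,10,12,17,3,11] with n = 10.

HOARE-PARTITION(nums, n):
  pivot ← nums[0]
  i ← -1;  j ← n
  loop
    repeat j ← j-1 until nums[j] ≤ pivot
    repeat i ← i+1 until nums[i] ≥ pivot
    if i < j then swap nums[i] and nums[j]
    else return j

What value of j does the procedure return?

6

pivot=13
j stops at 9 (11), i stops at 0 (13); swap ⇒ [11,9,4,14,2,10,12,17,3,13]
j stops at 8 (3), i stops at 3 (14); swap ⇒ [11,9,4,3,2,10,12,17,14,13]
j stops at 6, i stops at 7; i≥j ⇒ return 6. nums=[11,9,4,3,2,10,12,17,14,13]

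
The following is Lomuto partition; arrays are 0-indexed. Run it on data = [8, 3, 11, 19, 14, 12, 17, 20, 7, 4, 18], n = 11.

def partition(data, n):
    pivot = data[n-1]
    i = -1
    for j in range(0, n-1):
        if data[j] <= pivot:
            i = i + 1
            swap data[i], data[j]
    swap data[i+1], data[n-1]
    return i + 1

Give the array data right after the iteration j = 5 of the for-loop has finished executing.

[8, 3, 11, 14, 12, 19, 17, 20, 7, 4, 18]

pivot=18, i=-1
j=0: 8≤18, i=0, swap(0,0) ⇒ [8, 3, 11, 19, 14, 12, 17, 20, 7, 4, 18]
j=1: 3≤18, i=1, swap(1,1) ⇒ [8, 3, 11, 19, 14, 12, 17, 20, 7, 4, 18]
j=2: 11≤18, i=2, swap(2,2) ⇒ [8, 3, 11, 19, 14, 12, 17, 20, 7, 4, 18]
j=3: 19>18, skip
j=4: 14≤18, i=3, swap(3,4) ⇒ [8, 3, 11, 14, 19, 12, 17, 20, 7, 4, 18]
j=5: 12≤18, i=4, swap(4,5) ⇒ [8, 3, 11, 14, 12, 19, 17, 20, 7, 4, 18]
(after j=5) data = [8, 3, 11, 14, 12, 19, 17, 20, 7, 4, 18]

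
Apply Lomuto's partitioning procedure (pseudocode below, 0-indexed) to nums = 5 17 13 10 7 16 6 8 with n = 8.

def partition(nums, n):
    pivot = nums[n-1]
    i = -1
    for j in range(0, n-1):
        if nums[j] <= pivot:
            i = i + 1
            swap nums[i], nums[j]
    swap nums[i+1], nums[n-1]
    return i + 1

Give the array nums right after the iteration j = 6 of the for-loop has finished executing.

5 7 6 10 17 16 13 8

pivot=8, i=-1
j=0: 5≤8, i=0, swap(0,0) ⇒ 5 17 13 10 7 16 6 8
j=1: 17>8, skip
j=2: 13>8, skip
j=3: 10>8, skip
j=4: 7≤8, i=1, swap(1,4) ⇒ 5 7 13 10 17 16 6 8
j=5: 16>8, skip
j=6: 6≤8, i=2, swap(2,6) ⇒ 5 7 6 10 17 16 13 8
(after j=6) nums = 5 7 6 10 17 16 13 8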